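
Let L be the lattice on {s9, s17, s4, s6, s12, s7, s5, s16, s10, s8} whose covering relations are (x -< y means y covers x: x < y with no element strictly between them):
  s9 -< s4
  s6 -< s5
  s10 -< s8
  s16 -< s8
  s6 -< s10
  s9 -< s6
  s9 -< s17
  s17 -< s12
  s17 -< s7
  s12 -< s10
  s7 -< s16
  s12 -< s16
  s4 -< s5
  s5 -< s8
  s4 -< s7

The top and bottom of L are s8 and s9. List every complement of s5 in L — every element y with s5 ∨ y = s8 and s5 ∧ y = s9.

s12, s17

Need y with s5 ∨ y = s8 and s5 ∧ y = s9.
Checking each element gives: s12, s17.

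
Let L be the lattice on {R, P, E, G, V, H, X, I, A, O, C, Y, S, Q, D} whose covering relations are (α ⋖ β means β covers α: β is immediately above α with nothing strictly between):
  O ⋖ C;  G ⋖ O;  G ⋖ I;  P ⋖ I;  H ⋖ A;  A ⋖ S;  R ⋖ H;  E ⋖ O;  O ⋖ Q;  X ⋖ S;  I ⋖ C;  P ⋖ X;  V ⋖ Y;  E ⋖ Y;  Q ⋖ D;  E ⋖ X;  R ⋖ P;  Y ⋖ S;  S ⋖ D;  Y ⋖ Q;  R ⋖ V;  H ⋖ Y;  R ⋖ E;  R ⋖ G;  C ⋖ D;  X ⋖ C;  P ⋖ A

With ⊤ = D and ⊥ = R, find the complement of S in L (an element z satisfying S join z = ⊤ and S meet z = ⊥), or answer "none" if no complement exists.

Need z with S ∨ z = D and S ∧ z = R.
Checking each element gives: G.

G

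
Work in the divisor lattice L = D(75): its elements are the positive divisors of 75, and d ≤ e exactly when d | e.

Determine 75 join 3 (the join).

75

In the divisibility order, the join is the least common multiple: lcm(75, 3) = 75.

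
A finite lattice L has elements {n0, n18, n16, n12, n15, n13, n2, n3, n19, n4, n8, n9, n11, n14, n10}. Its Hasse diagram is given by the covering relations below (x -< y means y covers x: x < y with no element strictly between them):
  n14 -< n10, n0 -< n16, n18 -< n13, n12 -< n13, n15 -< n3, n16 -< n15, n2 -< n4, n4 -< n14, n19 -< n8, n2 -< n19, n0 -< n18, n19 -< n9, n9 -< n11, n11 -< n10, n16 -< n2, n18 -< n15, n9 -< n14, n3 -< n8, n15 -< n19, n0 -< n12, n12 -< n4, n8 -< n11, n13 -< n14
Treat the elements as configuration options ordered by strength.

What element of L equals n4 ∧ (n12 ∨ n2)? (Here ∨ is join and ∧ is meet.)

n12 ∨ n2 = n4
n4 ∧ n4 = n4

n4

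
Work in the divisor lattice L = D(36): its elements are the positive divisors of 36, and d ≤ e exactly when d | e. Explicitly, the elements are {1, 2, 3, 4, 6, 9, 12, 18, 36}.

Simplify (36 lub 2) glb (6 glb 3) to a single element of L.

3

36 ∨ 2 = 36
6 ∧ 3 = 3
36 ∧ 3 = 3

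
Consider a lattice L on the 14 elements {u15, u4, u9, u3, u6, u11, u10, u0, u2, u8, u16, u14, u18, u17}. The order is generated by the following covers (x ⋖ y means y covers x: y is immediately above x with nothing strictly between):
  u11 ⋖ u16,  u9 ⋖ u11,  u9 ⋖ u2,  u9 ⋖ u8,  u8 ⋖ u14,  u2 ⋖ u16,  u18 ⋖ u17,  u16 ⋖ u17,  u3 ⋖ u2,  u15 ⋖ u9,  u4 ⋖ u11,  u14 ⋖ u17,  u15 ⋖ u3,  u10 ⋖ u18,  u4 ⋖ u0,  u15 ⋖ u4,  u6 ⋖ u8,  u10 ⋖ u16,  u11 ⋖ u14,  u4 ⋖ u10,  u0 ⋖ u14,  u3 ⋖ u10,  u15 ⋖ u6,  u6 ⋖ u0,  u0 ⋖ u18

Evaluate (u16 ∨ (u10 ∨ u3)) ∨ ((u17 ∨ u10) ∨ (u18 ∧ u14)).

u17

u10 ∨ u3 = u10
u16 ∨ u10 = u16
u17 ∨ u10 = u17
u18 ∧ u14 = u0
u17 ∨ u0 = u17
u16 ∨ u17 = u17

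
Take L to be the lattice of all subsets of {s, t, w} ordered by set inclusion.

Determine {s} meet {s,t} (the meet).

{s}

Under ⊆, meet is intersection: {s} ∩ {s,t} = {s}.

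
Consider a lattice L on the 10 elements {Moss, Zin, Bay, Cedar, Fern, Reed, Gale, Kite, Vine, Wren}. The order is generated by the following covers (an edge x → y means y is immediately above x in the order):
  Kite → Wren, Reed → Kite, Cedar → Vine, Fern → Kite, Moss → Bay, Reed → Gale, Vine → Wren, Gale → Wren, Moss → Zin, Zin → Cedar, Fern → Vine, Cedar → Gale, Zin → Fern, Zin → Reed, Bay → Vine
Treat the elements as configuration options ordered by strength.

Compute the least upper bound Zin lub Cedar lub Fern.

Vine

Common upper bounds of {Zin, Cedar, Fern}: Vine, Wren.
The least among these is Vine.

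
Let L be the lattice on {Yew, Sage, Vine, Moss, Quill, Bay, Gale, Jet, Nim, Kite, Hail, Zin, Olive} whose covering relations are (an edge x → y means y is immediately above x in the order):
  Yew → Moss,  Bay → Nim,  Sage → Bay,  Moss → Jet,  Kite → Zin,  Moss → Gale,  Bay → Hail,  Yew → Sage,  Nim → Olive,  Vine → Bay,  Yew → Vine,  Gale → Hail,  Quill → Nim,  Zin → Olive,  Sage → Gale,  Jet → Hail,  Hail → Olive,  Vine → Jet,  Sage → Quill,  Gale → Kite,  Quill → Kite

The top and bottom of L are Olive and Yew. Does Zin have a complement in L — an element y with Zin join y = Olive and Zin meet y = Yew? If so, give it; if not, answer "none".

Need y with Zin ∨ y = Olive and Zin ∧ y = Yew.
Checking each element gives: Vine.

Vine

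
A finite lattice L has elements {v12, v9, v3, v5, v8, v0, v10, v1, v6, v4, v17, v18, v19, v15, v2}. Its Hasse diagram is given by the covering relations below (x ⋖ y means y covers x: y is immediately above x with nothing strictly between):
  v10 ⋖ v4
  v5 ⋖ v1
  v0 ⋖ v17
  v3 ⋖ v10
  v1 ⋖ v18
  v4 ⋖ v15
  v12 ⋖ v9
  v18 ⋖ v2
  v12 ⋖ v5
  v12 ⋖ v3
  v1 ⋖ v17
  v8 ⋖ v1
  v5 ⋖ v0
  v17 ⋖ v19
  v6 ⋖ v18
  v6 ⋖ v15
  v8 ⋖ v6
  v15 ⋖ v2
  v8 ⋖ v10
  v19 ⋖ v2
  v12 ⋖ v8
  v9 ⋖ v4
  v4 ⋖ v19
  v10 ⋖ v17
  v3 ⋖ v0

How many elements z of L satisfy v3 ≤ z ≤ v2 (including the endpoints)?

8

The interval [v3, v2] = {v0, v10, v15, v17, v19, v2, v3, v4}, which has 8 elements.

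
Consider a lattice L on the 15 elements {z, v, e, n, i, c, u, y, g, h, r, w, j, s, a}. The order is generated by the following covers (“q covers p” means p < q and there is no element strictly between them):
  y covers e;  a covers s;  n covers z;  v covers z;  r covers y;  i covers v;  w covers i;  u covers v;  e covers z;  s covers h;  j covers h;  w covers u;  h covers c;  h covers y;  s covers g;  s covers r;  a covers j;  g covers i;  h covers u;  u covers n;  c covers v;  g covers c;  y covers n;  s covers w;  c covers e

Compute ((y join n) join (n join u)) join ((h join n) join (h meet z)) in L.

h

y ∨ n = y
n ∨ u = u
y ∨ u = h
h ∨ n = h
h ∧ z = z
h ∨ z = h
h ∨ h = h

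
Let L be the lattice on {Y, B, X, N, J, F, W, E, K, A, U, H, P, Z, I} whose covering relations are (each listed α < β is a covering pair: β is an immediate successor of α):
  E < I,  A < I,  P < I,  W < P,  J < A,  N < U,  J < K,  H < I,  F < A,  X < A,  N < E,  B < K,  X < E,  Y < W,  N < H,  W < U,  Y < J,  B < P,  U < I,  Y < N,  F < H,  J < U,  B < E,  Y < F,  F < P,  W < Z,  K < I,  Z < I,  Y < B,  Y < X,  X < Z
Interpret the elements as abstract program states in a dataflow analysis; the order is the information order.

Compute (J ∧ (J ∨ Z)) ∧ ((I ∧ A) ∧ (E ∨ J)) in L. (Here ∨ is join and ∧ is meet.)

J ∨ Z = I
J ∧ I = J
I ∧ A = A
E ∨ J = I
A ∧ I = A
J ∧ A = J

J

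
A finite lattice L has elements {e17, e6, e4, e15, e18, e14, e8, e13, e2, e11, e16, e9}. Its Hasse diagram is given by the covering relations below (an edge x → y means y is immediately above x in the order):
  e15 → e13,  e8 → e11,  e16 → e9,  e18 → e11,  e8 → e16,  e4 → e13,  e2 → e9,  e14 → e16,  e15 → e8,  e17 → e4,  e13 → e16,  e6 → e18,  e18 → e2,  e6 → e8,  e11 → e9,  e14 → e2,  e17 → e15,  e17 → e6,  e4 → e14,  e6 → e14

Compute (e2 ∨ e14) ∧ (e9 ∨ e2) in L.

e2

e2 ∨ e14 = e2
e9 ∨ e2 = e9
e2 ∧ e9 = e2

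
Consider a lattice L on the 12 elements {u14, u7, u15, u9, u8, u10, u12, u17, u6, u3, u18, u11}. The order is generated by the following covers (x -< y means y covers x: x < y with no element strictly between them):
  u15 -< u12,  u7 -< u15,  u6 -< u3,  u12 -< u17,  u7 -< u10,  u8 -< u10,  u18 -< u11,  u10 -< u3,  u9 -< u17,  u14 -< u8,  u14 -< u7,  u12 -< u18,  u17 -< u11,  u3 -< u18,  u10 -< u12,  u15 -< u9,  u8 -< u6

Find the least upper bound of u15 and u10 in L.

u12

Common upper bounds of {u15, u10}: u11, u12, u17, u18.
The least among these is u12.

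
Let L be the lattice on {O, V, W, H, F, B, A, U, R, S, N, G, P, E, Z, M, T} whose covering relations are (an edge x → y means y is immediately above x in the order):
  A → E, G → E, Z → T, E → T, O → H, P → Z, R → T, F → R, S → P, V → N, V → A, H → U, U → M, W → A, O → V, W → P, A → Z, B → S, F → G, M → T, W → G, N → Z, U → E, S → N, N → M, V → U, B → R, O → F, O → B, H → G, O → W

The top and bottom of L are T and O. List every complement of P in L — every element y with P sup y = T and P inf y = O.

F, H, U

Need y with P ∨ y = T and P ∧ y = O.
Checking each element gives: F, H, U.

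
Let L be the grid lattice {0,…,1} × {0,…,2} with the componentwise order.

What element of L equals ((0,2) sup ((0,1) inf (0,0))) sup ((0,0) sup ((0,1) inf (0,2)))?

(0,1) ∧ (0,0) = (0,0)
(0,2) ∨ (0,0) = (0,2)
(0,1) ∧ (0,2) = (0,1)
(0,0) ∨ (0,1) = (0,1)
(0,2) ∨ (0,1) = (0,2)

(0,2)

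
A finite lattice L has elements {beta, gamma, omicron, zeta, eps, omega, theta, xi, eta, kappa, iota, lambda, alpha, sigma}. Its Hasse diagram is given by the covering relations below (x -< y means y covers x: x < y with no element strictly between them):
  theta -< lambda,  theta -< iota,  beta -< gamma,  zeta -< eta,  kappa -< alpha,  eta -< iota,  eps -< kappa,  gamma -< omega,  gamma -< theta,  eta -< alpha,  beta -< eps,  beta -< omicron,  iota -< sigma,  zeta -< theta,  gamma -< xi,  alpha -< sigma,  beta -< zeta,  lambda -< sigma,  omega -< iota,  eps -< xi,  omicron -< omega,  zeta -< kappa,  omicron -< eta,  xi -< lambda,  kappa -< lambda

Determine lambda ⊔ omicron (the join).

Common upper bounds of {lambda, omicron}: sigma.
The least among these is sigma.

sigma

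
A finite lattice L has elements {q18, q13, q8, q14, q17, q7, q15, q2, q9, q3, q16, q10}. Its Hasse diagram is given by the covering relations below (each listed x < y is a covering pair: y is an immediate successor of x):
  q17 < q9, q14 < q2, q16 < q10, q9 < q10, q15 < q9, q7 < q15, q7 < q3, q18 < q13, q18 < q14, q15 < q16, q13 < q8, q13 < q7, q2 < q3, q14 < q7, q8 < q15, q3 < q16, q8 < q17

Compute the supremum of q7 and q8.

Common upper bounds of {q7, q8}: q10, q15, q16, q9.
The least among these is q15.

q15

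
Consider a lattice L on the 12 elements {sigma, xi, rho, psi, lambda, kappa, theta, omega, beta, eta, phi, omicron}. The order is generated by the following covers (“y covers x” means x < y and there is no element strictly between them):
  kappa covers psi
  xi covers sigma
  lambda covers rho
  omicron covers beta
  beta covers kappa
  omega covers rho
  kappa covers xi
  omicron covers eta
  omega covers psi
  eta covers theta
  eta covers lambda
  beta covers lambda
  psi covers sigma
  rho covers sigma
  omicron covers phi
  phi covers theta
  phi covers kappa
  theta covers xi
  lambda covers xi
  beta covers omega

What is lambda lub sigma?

lambda

Common upper bounds of {lambda, sigma}: beta, eta, lambda, omicron.
The least among these is lambda.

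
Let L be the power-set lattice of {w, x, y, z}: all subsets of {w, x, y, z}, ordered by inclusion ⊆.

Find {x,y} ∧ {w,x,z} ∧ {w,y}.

Under ⊆, meet is intersection: {x,y} ∩ {w,x,z} ∩ {w,y} = {}.

{}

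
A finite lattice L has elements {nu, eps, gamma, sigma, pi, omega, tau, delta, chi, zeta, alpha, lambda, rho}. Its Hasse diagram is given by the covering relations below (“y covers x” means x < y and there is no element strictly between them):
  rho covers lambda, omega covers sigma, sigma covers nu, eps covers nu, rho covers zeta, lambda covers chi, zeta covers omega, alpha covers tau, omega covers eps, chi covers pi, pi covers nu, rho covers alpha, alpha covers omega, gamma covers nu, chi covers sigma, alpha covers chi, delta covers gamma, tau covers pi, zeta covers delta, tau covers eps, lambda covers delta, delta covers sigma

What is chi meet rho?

chi

Common lower bounds of {chi, rho}: chi, nu, pi, sigma.
The greatest among these is chi.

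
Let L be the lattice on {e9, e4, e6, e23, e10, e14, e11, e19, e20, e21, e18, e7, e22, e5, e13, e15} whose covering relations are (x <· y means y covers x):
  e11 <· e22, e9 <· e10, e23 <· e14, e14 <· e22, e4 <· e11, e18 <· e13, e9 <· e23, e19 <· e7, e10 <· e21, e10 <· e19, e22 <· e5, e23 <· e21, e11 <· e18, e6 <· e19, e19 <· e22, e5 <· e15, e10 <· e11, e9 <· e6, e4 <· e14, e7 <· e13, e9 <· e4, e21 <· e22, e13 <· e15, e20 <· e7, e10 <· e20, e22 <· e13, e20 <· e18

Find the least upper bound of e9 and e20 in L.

Common upper bounds of {e9, e20}: e13, e15, e18, e20, e7.
The least among these is e20.

e20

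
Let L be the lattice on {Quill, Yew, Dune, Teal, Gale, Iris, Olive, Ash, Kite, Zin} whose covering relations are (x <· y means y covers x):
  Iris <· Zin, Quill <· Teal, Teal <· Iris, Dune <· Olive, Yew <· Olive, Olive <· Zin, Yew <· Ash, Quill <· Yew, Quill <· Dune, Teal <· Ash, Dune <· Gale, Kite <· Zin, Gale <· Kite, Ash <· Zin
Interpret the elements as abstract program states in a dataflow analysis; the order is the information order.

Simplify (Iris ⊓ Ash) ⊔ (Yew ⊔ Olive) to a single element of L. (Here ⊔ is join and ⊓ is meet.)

Zin

Iris ∧ Ash = Teal
Yew ∨ Olive = Olive
Teal ∨ Olive = Zin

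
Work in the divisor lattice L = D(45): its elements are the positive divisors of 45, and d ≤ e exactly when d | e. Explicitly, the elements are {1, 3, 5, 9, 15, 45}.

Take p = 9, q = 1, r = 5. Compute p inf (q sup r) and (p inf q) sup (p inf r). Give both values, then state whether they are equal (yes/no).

1; 1; yes

q sup r = 5, so p inf (q sup r) = 9 inf 5 = 1.
p inf q = 1 and p inf r = 1, so (p inf q) sup (p inf r) = 1 sup 1 = 1.
Equal: yes.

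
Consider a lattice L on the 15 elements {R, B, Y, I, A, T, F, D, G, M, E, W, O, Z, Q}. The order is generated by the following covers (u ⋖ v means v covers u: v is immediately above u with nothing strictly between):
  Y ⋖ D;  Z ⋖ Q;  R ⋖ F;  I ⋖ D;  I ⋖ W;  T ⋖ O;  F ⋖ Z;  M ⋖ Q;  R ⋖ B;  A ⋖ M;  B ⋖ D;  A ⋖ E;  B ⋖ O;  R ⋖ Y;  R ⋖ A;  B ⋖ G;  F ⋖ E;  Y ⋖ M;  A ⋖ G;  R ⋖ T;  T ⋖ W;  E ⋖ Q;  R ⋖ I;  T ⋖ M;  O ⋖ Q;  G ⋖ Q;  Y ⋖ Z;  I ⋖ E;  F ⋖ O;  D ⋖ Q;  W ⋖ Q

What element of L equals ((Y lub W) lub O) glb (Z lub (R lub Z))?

Y ∨ W = Q
Q ∨ O = Q
R ∨ Z = Z
Z ∨ Z = Z
Q ∧ Z = Z

Z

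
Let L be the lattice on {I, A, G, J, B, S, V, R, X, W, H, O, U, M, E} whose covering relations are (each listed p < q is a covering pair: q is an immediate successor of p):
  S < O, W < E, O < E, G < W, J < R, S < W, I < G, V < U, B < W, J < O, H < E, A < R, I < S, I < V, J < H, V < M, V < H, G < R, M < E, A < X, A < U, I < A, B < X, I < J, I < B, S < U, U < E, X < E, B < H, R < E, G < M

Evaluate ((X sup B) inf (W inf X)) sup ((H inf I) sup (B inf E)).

X ∨ B = X
W ∧ X = B
X ∧ B = B
H ∧ I = I
B ∧ E = B
I ∨ B = B
B ∨ B = B

B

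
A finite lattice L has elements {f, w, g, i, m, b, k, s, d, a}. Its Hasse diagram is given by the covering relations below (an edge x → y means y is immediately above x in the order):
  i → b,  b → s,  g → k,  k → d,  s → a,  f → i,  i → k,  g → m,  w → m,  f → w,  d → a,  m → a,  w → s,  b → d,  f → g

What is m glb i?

Common lower bounds of {m, i}: f.
The greatest among these is f.

f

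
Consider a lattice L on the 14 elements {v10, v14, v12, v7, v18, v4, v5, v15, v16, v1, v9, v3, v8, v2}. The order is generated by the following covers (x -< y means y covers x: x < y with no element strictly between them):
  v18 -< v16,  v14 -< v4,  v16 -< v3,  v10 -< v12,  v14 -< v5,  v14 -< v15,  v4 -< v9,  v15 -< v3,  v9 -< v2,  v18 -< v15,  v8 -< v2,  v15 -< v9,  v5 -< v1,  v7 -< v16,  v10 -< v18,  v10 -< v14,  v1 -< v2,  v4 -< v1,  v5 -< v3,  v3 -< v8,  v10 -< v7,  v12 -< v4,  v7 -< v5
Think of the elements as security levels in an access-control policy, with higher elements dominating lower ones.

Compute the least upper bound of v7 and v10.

Common upper bounds of {v7, v10}: v1, v16, v2, v3, v5, v7, v8.
The least among these is v7.

v7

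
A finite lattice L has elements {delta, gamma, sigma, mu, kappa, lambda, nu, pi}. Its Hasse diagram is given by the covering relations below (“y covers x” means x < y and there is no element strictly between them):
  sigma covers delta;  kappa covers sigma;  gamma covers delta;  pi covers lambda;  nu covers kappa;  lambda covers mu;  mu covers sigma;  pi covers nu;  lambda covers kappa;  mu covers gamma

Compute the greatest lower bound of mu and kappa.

Common lower bounds of {mu, kappa}: delta, sigma.
The greatest among these is sigma.

sigma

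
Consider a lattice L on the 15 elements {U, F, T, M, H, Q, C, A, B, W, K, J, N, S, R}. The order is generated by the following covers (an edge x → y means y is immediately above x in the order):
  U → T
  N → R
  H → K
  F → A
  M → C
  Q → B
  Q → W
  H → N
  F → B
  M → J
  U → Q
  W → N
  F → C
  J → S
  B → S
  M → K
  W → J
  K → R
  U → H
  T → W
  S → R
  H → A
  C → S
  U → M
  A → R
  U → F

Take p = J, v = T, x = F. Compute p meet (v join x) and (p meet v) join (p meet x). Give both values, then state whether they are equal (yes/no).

J; T; no

v join x = S, so p meet (v join x) = J meet S = J.
p meet v = T and p meet x = U, so (p meet v) join (p meet x) = T join U = T.
Equal: no.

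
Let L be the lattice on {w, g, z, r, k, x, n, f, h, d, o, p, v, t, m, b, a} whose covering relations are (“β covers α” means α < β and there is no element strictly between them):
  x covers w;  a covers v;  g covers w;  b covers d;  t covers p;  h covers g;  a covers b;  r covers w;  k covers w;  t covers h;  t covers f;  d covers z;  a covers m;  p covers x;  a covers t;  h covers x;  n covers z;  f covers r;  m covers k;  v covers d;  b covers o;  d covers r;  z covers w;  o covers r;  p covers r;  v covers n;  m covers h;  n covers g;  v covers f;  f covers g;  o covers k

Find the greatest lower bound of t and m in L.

Common lower bounds of {t, m}: g, h, w, x.
The greatest among these is h.

h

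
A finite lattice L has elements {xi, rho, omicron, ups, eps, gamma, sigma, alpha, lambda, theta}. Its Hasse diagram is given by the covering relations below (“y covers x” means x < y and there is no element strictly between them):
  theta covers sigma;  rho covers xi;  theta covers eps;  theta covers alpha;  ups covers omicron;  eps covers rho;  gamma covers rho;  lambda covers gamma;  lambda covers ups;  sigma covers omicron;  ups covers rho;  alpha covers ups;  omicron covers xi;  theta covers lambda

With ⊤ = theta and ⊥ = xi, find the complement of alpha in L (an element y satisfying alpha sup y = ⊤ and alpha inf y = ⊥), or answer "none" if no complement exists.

none

For every candidate y, either alpha ∨ y ≠ theta or alpha ∧ y ≠ xi; no complement exists.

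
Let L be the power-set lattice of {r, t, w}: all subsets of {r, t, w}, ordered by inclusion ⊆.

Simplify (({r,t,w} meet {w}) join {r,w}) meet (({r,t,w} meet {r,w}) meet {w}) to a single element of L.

{w}

{r,t,w} ∧ {w} = {w}
{w} ∨ {r,w} = {r,w}
{r,t,w} ∧ {r,w} = {r,w}
{r,w} ∧ {w} = {w}
{r,w} ∧ {w} = {w}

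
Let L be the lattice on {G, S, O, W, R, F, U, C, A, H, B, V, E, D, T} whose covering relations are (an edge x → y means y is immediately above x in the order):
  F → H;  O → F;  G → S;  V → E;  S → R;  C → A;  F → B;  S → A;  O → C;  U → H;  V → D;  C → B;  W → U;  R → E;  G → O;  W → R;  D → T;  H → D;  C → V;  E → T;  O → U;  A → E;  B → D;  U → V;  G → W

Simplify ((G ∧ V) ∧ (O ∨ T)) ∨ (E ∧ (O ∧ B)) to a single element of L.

G ∧ V = G
O ∨ T = T
G ∧ T = G
O ∧ B = O
E ∧ O = O
G ∨ O = O

O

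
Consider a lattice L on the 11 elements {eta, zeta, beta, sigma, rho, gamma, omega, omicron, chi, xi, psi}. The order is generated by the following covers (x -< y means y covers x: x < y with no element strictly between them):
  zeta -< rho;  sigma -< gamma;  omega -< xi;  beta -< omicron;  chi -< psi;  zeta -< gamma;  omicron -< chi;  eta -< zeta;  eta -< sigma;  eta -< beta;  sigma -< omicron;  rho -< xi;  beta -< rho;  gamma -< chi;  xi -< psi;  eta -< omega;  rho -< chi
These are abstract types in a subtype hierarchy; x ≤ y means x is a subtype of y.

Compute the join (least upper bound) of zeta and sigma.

Common upper bounds of {zeta, sigma}: chi, gamma, psi.
The least among these is gamma.

gamma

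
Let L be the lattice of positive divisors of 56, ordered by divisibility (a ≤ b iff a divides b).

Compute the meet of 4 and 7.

1

In the divisibility order, the meet is the greatest common divisor: gcd(4, 7) = 1.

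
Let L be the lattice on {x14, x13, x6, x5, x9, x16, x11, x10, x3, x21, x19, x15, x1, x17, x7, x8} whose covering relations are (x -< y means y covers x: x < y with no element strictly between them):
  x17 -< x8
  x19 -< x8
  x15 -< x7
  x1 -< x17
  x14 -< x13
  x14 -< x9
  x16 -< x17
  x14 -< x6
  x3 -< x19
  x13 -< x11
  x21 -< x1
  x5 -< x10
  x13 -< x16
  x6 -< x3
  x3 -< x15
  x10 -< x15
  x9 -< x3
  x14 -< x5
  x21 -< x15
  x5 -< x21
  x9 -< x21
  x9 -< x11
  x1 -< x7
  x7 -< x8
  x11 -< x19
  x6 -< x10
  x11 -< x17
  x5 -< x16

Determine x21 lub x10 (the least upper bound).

x15

Common upper bounds of {x21, x10}: x15, x7, x8.
The least among these is x15.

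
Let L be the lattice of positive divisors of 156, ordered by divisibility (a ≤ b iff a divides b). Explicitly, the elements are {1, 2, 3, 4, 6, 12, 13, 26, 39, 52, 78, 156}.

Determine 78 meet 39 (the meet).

39

In the divisibility order, the meet is the greatest common divisor: gcd(78, 39) = 39.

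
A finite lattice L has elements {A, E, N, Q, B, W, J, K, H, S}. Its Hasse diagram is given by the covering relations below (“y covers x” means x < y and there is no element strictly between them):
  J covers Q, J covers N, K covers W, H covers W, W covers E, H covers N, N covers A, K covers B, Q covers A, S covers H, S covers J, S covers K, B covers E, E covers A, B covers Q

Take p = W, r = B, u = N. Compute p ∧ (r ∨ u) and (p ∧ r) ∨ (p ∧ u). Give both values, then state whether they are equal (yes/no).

r ∨ u = S, so p ∧ (r ∨ u) = W ∧ S = W.
p ∧ r = E and p ∧ u = A, so (p ∧ r) ∨ (p ∧ u) = E ∨ A = E.
Equal: no.

W; E; no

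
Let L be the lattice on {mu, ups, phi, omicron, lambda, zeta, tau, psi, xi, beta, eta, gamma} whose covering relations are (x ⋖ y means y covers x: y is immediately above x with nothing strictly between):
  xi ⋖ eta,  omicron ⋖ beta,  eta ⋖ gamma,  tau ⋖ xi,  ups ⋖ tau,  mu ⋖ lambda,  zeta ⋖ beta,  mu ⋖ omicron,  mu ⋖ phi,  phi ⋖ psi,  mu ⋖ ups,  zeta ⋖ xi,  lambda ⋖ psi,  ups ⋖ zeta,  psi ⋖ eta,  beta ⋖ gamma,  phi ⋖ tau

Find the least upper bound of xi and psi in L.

eta

Common upper bounds of {xi, psi}: eta, gamma.
The least among these is eta.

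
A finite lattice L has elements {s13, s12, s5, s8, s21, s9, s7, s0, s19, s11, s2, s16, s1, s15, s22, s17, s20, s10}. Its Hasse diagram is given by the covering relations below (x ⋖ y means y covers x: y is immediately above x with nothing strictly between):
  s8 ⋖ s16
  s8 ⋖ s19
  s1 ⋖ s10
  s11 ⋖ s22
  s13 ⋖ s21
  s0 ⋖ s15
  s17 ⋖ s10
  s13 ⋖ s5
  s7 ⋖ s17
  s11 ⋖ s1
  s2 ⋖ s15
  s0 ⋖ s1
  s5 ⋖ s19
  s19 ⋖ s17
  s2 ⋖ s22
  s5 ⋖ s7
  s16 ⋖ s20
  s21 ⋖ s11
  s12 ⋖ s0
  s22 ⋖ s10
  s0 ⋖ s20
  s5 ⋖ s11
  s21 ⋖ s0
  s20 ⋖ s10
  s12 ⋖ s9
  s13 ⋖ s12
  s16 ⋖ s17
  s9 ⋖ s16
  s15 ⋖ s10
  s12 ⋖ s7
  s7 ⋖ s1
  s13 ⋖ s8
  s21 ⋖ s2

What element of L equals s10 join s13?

s10

s10 ∨ s13 = s10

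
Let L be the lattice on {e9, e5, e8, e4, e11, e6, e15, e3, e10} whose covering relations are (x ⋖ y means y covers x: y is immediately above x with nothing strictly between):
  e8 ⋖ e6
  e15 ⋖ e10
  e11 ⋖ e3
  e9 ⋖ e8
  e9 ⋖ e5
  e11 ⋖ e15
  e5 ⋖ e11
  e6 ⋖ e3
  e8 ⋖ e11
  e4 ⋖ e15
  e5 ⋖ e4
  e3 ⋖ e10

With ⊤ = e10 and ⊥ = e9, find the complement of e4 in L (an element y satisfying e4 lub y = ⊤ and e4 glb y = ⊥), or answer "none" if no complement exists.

e6

Need y with e4 ∨ y = e10 and e4 ∧ y = e9.
Checking each element gives: e6.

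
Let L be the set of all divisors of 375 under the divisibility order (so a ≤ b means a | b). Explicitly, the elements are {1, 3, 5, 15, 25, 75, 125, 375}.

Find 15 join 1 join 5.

In the divisibility order, the join is the least common multiple: lcm(15, 1, 5) = 15.

15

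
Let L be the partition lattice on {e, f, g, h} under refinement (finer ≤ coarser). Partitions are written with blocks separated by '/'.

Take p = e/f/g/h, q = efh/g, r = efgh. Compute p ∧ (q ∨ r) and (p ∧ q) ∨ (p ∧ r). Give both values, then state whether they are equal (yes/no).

e/f/g/h; e/f/g/h; yes

q ∨ r = efgh, so p ∧ (q ∨ r) = e/f/g/h ∧ efgh = e/f/g/h.
p ∧ q = e/f/g/h and p ∧ r = e/f/g/h, so (p ∧ q) ∨ (p ∧ r) = e/f/g/h ∨ e/f/g/h = e/f/g/h.
Equal: yes.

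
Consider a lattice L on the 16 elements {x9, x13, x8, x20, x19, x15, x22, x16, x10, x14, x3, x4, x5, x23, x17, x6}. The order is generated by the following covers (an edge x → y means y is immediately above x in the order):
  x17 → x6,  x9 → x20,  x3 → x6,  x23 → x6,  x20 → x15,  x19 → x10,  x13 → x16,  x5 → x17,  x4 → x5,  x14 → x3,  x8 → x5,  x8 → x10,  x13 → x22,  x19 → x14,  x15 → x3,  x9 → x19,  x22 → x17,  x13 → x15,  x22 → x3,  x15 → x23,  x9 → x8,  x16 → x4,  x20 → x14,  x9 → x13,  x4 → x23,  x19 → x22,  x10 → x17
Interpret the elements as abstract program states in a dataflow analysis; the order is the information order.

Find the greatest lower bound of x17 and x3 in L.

Common lower bounds of {x17, x3}: x13, x19, x22, x9.
The greatest among these is x22.

x22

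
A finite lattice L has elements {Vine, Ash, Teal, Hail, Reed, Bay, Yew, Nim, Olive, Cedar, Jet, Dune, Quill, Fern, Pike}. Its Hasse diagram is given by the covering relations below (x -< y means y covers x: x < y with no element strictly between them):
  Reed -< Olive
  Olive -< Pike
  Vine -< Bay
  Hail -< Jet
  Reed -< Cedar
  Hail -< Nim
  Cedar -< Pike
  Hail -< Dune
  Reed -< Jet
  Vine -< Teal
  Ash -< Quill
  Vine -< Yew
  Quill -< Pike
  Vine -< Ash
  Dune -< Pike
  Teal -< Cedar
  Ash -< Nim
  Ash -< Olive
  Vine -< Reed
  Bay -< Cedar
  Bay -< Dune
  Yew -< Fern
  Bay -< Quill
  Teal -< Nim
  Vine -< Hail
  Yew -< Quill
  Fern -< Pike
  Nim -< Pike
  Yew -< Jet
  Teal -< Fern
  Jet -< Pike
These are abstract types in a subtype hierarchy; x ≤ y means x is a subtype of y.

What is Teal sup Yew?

Common upper bounds of {Teal, Yew}: Fern, Pike.
The least among these is Fern.

Fern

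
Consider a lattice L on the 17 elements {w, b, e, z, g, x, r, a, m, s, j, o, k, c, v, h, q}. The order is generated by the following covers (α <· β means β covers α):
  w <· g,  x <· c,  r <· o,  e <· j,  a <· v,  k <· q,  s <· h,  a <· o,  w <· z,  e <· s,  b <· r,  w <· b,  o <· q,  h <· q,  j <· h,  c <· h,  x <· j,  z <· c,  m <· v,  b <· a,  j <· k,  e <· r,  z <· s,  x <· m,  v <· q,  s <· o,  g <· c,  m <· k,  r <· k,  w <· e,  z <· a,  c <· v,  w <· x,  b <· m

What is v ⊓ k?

m

Common lower bounds of {v, k}: b, m, w, x.
The greatest among these is m.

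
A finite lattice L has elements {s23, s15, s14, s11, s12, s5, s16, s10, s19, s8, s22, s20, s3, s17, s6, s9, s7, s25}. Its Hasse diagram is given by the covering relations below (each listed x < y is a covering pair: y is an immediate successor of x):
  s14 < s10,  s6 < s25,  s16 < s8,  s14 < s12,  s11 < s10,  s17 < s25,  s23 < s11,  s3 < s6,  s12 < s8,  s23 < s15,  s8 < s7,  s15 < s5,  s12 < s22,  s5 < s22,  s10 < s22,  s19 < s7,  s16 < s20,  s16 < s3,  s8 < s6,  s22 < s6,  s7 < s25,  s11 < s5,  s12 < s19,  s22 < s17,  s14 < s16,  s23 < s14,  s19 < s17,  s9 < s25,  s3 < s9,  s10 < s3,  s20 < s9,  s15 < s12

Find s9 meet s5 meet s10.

Common lower bounds of {s9, s5, s10}: s11, s23.
The greatest among these is s11.

s11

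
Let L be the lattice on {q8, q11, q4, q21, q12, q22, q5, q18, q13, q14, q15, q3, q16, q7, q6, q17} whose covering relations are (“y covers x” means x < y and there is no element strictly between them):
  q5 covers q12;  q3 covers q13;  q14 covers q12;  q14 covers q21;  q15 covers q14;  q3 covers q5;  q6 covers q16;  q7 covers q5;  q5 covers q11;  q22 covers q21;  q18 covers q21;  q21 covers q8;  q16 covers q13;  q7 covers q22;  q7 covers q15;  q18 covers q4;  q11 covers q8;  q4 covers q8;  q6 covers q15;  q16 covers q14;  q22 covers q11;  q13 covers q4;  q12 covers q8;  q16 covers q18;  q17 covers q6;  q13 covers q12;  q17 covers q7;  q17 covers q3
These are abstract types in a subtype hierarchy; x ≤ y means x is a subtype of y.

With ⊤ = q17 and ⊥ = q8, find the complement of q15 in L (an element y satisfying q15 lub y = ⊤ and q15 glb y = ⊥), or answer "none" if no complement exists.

For every candidate y, either q15 ∨ y ≠ q17 or q15 ∧ y ≠ q8; no complement exists.

none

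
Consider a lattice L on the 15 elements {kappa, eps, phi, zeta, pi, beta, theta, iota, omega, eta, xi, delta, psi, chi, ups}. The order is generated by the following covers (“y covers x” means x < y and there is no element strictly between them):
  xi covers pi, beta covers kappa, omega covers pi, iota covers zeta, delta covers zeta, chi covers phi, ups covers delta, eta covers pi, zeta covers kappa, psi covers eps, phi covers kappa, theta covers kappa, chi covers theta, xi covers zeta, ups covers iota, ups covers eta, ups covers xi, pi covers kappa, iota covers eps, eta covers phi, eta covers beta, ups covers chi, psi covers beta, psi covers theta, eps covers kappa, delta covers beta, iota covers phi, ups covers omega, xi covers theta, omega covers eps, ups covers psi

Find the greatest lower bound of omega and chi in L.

Common lower bounds of {omega, chi}: kappa.
The greatest among these is kappa.

kappa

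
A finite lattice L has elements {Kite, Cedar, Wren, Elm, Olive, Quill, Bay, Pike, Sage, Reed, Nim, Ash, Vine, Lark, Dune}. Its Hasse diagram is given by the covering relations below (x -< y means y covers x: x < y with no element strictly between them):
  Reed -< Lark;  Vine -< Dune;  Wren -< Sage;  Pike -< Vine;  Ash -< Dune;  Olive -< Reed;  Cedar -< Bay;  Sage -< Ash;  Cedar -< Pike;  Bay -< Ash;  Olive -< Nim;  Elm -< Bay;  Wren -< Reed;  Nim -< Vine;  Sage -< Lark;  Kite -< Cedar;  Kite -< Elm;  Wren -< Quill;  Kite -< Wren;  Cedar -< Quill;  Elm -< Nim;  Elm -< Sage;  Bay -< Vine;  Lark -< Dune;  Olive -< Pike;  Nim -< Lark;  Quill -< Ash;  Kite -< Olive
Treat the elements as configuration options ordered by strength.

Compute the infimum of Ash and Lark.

Sage

Common lower bounds of {Ash, Lark}: Elm, Kite, Sage, Wren.
The greatest among these is Sage.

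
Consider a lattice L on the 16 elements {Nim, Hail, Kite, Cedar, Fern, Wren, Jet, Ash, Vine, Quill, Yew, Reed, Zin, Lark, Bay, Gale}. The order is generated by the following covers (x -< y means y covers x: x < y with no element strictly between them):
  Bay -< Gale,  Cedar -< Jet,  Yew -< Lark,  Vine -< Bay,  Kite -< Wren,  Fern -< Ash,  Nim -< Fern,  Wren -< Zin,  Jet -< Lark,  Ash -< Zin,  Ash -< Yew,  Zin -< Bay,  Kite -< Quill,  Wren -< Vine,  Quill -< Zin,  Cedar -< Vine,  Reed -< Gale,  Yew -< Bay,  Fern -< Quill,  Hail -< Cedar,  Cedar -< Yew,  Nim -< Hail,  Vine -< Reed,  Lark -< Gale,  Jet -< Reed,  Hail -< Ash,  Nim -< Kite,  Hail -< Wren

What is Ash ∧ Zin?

Ash

Common lower bounds of {Ash, Zin}: Ash, Fern, Hail, Nim.
The greatest among these is Ash.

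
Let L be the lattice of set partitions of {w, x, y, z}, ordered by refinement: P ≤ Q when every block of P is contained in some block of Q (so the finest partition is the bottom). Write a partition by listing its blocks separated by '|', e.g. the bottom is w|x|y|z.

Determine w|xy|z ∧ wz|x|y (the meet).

The meet (common refinement) of w|xy|z and wz|x|y intersects blocks pairwise, giving w|x|y|z.

w|x|y|z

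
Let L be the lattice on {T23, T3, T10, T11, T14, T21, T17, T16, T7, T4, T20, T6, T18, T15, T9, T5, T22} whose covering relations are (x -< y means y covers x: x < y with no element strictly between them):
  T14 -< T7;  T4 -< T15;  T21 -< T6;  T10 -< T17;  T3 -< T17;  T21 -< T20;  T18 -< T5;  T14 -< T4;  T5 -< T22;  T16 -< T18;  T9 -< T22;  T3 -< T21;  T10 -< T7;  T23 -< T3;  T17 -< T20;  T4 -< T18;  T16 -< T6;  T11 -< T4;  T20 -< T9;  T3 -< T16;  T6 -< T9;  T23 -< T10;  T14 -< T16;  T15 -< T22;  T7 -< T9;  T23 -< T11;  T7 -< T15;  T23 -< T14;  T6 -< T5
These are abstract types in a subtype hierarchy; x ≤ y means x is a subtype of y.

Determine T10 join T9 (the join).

T9

Common upper bounds of {T10, T9}: T22, T9.
The least among these is T9.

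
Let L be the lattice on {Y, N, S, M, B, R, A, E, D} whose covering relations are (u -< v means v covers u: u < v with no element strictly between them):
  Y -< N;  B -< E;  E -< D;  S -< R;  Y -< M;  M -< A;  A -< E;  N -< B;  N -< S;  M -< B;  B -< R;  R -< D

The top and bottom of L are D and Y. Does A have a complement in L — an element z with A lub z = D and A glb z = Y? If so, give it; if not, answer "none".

Need z with A ∨ z = D and A ∧ z = Y.
Checking each element gives: S.

S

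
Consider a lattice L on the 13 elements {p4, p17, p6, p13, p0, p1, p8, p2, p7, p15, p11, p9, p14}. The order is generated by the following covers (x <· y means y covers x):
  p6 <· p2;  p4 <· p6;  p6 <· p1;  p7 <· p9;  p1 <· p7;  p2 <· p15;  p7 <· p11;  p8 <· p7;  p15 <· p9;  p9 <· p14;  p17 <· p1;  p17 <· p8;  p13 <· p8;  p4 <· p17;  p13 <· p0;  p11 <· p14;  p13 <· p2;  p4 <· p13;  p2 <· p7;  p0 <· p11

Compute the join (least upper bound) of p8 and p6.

Common upper bounds of {p8, p6}: p11, p14, p7, p9.
The least among these is p7.

p7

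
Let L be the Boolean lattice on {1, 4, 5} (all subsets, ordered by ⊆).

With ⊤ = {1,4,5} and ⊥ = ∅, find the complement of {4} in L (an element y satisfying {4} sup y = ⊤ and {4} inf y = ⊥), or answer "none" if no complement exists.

Need y with {4} ∨ y = {1,4,5} and {4} ∧ y = ∅.
Checking each element gives: {1,5}.

{1,5}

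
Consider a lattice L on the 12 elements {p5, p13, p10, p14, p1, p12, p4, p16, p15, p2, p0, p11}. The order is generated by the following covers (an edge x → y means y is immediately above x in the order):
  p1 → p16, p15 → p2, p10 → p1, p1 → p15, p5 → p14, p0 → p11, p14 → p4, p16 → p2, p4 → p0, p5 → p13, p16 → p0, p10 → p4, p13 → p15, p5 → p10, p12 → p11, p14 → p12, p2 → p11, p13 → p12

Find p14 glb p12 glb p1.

p5

Common lower bounds of {p14, p12, p1}: p5.
The greatest among these is p5.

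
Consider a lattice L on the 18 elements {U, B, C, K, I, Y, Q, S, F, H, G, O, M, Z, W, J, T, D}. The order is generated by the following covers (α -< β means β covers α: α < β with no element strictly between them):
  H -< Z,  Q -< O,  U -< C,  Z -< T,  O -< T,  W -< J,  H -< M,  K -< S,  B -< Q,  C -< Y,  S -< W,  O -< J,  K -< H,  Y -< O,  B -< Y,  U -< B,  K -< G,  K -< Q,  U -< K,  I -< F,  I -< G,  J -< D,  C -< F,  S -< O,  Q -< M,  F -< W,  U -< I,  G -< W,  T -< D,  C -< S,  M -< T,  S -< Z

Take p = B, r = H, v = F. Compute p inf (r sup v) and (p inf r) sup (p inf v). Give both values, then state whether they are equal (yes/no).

B; U; no

r sup v = D, so p inf (r sup v) = B inf D = B.
p inf r = U and p inf v = U, so (p inf r) sup (p inf v) = U sup U = U.
Equal: no.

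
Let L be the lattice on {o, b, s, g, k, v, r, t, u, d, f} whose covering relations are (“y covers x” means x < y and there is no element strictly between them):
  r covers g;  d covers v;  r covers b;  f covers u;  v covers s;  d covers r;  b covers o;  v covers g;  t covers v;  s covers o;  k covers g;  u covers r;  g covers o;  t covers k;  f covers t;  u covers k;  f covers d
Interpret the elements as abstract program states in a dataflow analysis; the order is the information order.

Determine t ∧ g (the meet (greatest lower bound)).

g

Common lower bounds of {t, g}: g, o.
The greatest among these is g.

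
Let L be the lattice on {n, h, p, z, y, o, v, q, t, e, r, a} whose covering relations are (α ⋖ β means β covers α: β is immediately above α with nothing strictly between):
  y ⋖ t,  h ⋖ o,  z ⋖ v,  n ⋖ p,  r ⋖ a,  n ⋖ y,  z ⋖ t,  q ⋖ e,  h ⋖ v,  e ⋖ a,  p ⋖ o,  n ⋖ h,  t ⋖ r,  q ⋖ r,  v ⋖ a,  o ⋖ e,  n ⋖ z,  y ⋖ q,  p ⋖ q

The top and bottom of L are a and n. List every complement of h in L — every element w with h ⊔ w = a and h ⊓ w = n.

r, t

Need w with h ∨ w = a and h ∧ w = n.
Checking each element gives: r, t.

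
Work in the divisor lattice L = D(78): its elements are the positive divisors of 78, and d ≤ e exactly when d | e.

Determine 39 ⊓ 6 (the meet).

3

In the divisibility order, the meet is the greatest common divisor: gcd(39, 6) = 3.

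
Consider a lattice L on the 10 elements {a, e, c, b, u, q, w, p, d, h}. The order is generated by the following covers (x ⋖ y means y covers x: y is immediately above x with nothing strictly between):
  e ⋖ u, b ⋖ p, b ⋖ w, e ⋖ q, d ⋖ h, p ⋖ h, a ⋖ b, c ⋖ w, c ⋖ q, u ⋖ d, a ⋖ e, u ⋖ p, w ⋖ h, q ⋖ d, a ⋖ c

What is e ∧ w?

Common lower bounds of {e, w}: a.
The greatest among these is a.

a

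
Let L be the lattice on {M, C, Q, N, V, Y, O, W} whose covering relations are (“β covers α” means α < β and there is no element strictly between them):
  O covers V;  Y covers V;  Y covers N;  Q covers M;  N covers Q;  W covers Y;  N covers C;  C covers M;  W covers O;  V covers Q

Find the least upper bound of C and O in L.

Common upper bounds of {C, O}: W.
The least among these is W.

W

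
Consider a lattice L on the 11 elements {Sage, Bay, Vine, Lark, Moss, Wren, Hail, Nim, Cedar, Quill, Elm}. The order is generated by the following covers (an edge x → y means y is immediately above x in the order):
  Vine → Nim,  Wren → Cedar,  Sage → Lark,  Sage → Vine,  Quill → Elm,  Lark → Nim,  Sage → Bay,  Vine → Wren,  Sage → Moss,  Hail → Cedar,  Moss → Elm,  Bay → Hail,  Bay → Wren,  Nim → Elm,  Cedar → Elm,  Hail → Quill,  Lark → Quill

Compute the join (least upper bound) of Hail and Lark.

Quill

Common upper bounds of {Hail, Lark}: Elm, Quill.
The least among these is Quill.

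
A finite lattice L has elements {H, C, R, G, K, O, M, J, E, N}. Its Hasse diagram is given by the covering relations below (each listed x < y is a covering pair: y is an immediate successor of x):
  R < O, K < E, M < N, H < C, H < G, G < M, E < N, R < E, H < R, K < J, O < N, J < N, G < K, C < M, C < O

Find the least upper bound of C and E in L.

N

Common upper bounds of {C, E}: N.
The least among these is N.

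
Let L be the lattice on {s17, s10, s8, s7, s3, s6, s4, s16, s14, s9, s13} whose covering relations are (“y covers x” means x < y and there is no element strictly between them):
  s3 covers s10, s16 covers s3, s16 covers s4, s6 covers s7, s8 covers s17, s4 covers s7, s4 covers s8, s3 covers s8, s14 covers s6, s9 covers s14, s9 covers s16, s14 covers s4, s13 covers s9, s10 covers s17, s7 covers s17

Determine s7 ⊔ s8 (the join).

Common upper bounds of {s7, s8}: s13, s14, s16, s4, s9.
The least among these is s4.

s4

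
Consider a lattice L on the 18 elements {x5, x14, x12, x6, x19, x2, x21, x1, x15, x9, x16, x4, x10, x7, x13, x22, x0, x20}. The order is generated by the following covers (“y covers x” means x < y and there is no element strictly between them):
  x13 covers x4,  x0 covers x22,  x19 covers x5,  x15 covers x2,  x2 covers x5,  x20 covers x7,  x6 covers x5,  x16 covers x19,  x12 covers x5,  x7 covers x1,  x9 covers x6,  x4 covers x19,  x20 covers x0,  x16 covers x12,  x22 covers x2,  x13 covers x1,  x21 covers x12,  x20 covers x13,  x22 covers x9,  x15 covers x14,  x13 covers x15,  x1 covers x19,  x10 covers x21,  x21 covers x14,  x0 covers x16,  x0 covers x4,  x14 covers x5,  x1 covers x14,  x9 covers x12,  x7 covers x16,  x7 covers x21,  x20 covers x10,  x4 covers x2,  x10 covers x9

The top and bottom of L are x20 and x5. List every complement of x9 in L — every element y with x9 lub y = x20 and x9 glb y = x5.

Need y with x9 ∨ y = x20 and x9 ∧ y = x5.
Checking each element gives: x1, x13, x15.

x1, x13, x15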